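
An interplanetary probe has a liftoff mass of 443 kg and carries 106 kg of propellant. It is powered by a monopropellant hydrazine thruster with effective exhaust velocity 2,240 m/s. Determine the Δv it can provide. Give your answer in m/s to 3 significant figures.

Δv ≈ 613 m/s

m_f = m₀ − m_prop = 443 − 106 = 337 kg.
From the ideal rocket equation, Δv = v_e · ln(m₀/m_f) = 2240.0 × ln(1.315) = 2240.0 × 0.2735 ≈ 612.6 m/s.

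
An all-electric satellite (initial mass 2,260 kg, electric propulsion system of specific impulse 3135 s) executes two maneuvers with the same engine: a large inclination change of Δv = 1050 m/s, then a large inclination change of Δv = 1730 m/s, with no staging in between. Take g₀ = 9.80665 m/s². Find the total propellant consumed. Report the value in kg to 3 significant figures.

total propellant consumed ≈ 195 kg

v_e = Isp · g₀ = 3135 × 9.80665 = 30743.8 m/s.
After the first burn: m = 2260 × exp(−1050/30743.8) = 2260 × 0.96642 = 2,184.11 kg.
After the second burn: m = 2,184.11 × exp(−1730/30743.8) = 2,184.11 × 0.94528 = 2,064.6 kg.
Total propellant = m₀ − m_final = 2260 − 2,064.6 = 195.4 kg.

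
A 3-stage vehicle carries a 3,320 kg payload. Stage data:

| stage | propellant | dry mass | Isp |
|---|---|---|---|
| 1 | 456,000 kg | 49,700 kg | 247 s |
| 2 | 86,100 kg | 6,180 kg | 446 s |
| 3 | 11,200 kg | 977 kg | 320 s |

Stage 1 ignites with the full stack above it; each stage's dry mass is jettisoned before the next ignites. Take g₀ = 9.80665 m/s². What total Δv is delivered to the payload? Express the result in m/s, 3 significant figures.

Ignition mass of stage 1 = 456,000+49,700 + 86,100+6,180 + 11,200+977 + 3,320 = 613,477 kg.
Stage 1: m₀ = 613,477 kg, m_f = 613,477 − 456,000 = 157,477 kg; Δv = 247×9.80665×ln(3.896) = 2422.2×1.3599 ≈ 3294 m/s.
Stage 2: m₀ = 107,777 kg, m_f = 107,777 − 86,100 = 21,677 kg; Δv = 446×9.80665×ln(4.972) = 4373.8×1.6038 ≈ 7015 m/s.
Stage 3: m₀ = 15,497 kg, m_f = 15,497 − 11,200 = 4,297 kg; Δv = 320×9.80665×ln(3.606) = 3138.1×1.2827 ≈ 4025 m/s.
Total Δv = 3294 + 7015 + 4025 = 14334 m/s.

Δv ≈ 14300 m/s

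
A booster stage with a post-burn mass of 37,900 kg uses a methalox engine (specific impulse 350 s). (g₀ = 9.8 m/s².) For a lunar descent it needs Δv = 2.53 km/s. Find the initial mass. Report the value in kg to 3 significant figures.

initial mass ≈ 79200 kg

v_e = Isp · g₀ = 350 × 9.8 = 3430.0 m/s.
By the Tsiolkovsky rocket equation, m₀/m_f = exp(Δv / v_e) = exp(2530 / 3430.0) = exp(0.7376) = 2.0909.
m₀ = m_f × 2.0909 = 37,900 × 2.0909 = 79,245.1 kg.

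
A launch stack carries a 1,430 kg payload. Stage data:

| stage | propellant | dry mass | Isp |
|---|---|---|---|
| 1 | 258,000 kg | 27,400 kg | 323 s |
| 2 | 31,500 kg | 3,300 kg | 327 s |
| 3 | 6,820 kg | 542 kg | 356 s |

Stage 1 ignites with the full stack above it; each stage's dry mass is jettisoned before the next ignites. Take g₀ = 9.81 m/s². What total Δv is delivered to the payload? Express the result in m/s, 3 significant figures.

Δv ≈ 14200 m/s

Ignition mass of stage 1 = 258,000+27,400 + 31,500+3,300 + 6,820+542 + 1,430 = 328,992 kg.
Stage 1: m₀ = 328,992 kg, m_f = 328,992 − 258,000 = 70,992 kg; Δv = 323×9.81×ln(4.634) = 3168.6×1.5335 ≈ 4859 m/s.
Stage 2: m₀ = 43,592 kg, m_f = 43,592 − 31,500 = 12,092 kg; Δv = 327×9.81×ln(3.605) = 3207.9×1.2823 ≈ 4114 m/s.
Stage 3: m₀ = 8,792 kg, m_f = 8,792 − 6,820 = 1,972 kg; Δv = 356×9.81×ln(4.458) = 3492.4×1.4948 ≈ 5220 m/s.
Total Δv = 4859 + 4114 + 5220 = 14193 m/s.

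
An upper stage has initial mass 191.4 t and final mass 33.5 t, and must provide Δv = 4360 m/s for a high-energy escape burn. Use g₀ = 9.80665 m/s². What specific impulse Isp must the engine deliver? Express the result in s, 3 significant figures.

ln(m₀/m_f) = ln(191400/33500) = ln(5.713) = 1.7428.
v_e = Δv / ln(m₀/m_f) = 4360 / 1.7428 = 2501.7 m/s.
Isp = v_e / g₀ = 2501.7 / 9.80665 = 255.1 s.

Isp ≈ 255 s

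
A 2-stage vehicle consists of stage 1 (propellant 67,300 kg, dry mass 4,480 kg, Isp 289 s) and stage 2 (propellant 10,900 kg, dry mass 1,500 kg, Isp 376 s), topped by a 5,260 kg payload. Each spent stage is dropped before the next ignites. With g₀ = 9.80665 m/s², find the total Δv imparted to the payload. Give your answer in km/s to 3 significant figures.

Δv ≈ 7.50 km/s

Ignition mass of stage 1 = 67,300+4,480 + 10,900+1,500 + 5,260 = 89,440 kg.
Stage 1: m₀ = 89,440 kg, m_f = 89,440 − 67,300 = 22,140 kg; Δv = 289×9.80665×ln(4.04) = 2834.1×1.3962 ≈ 3957 m/s.
Stage 2: m₀ = 17,660 kg, m_f = 17,660 − 10,900 = 6,760 kg; Δv = 376×9.80665×ln(2.612) = 3687.3×0.9603 ≈ 3541 m/s.
Total Δv = 3957 + 3541 = 7498 m/s.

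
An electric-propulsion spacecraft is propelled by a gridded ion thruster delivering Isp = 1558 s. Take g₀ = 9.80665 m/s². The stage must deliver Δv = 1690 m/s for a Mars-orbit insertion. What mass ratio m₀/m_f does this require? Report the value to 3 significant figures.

v_e = Isp · g₀ = 1558 × 9.80665 = 15278.8 m/s.
Using Δv = v_e ln(m₀/m_f): m₀/m_f = exp(Δv / v_e) = exp(1690 / 15278.8) = exp(0.1106) = 1.1170.

mass ratio ≈ 1.12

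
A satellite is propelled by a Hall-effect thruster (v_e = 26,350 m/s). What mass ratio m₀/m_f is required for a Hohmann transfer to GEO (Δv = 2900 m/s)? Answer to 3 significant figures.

m₀/m_f = exp(Δv / v_e) = exp(2900 / 26350.0) = exp(0.1101) = 1.1163.

mass ratio ≈ 1.12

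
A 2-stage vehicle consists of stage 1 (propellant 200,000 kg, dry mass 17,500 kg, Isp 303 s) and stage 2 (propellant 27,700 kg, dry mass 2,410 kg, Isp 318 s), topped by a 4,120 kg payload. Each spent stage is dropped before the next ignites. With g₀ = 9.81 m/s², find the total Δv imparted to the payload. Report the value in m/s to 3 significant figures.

Δv ≈ 9870 m/s

Ignition mass of stage 1 = 200,000+17,500 + 27,700+2,410 + 4,120 = 251,730 kg.
Stage 1: m₀ = 251,730 kg, m_f = 251,730 − 200,000 = 51,730 kg; Δv = 303×9.81×ln(4.866) = 2972.4×1.5823 ≈ 4703 m/s.
Stage 2: m₀ = 34,230 kg, m_f = 34,230 − 27,700 = 6,530 kg; Δv = 318×9.81×ln(5.242) = 3119.6×1.6567 ≈ 5168 m/s.
Total Δv = 4703 + 5168 = 9871 m/s.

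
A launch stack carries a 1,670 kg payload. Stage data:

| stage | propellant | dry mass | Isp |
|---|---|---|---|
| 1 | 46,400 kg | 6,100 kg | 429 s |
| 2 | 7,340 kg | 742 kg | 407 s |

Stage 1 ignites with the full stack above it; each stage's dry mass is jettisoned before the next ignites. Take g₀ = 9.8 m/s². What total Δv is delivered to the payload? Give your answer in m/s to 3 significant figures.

Δv ≈ 11300 m/s

Ignition mass of stage 1 = 46,400+6,100 + 7,340+742 + 1,670 = 62,252 kg.
Stage 1: m₀ = 62,252 kg, m_f = 62,252 − 46,400 = 15,852 kg; Δv = 429×9.8×ln(3.927) = 4204.2×1.3679 ≈ 5751 m/s.
Stage 2: m₀ = 9,752 kg, m_f = 9,752 − 7,340 = 2,412 kg; Δv = 407×9.8×ln(4.043) = 3988.6×1.3970 ≈ 5572 m/s.
Total Δv = 5751 + 5572 = 11323 m/s.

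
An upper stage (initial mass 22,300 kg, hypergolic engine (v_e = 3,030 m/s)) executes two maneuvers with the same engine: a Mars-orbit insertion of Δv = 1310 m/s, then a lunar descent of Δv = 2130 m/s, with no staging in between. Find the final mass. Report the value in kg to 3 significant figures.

After the first burn: m = 22300 × exp(−1310/3030.0) = 22300 × 0.64899 = 14,472.5 kg.
After the second burn: m = 14,472.5 × exp(−2130/3030.0) = 14,472.5 × 0.49511 = 7,165.48 kg.

final mass ≈ 7170 kg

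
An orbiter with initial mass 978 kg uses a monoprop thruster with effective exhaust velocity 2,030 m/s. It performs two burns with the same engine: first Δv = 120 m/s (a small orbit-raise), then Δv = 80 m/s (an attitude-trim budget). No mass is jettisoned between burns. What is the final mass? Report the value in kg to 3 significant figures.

After the first burn: m = 978 × exp(−120/2030.0) = 978 × 0.94260 = 921.863 kg.
After the second burn: m = 921.863 × exp(−80/2030.0) = 921.863 × 0.96136 = 886.242 kg.

final mass ≈ 886 kg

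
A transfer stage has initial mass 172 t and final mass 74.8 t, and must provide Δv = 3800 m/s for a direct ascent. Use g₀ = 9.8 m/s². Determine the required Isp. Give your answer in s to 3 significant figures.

ln(m₀/m_f) = ln(172000/74800) = ln(2.299) = 0.8327.
v_e = Δv / ln(m₀/m_f) = 3800 / 0.8327 = 4563.6 m/s.
Isp = v_e / g₀ = 4563.6 / 9.8 = 465.7 s.

Isp ≈ 466 s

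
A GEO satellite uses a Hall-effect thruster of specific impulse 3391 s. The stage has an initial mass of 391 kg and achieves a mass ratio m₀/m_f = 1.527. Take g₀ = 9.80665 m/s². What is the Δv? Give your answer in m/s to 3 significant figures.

Δv ≈ 14100 m/s

v_e = Isp · g₀ = 3391 × 9.80665 = 33254.4 m/s.
Δv = v_e · ln(1.527) = 33254.4 × 0.4233 ≈ 14076.7 m/s.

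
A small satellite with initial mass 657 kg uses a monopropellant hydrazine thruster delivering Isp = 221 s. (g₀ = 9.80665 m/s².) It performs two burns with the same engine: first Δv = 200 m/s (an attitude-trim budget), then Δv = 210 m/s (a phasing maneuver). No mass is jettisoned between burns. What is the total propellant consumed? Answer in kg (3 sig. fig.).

total propellant consumed ≈ 113 kg

v_e = Isp · g₀ = 221 × 9.80665 = 2167.3 m/s.
After the first burn: m = 657 × exp(−200/2167.3) = 657 × 0.91185 = 599.085 kg.
After the second burn: m = 599.085 × exp(−210/2167.3) = 599.085 × 0.90765 = 543.76 kg.
Total propellant = m₀ − m_final = 657 − 543.76 = 113.24 kg.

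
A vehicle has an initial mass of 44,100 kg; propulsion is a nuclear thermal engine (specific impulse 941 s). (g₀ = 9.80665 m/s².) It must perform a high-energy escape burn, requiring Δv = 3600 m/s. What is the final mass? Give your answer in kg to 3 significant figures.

final mass ≈ 29900 kg

v_e = Isp · g₀ = 941 × 9.80665 = 9228.1 m/s.
Rocket equation: m₀/m_f = exp(Δv / v_e) = exp(3600 / 9228.1) = exp(0.3901) = 1.4772.
m_f = m₀ / 1.4772 = 44,100 / 1.4772 = 29,853.8 kg.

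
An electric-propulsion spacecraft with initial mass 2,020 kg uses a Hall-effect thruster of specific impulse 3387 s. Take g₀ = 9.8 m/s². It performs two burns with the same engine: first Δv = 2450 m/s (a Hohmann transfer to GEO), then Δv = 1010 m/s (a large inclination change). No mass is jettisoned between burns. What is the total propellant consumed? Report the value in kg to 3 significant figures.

total propellant consumed ≈ 200 kg

v_e = Isp · g₀ = 3387 × 9.8 = 33192.6 m/s.
After the first burn: m = 2020 × exp(−2450/33192.6) = 2020 × 0.92885 = 1,876.28 kg.
After the second burn: m = 1,876.28 × exp(−1010/33192.6) = 1,876.28 × 0.97003 = 1,820.05 kg.
Total propellant = m₀ − m_final = 2020 − 1,820.05 = 199.95 kg.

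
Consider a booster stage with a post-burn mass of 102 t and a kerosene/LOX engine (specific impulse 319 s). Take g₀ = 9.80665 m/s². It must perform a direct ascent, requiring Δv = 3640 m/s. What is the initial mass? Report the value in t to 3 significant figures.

v_e = Isp · g₀ = 319 × 9.80665 = 3128.3 m/s.
From the ideal rocket equation, m₀/m_f = exp(Δv / v_e) = exp(3640 / 3128.3) = exp(1.1636) = 3.2013.
m₀ = m_f × 3.2013 = 102 × 3.2013 = 326.533 t.

initial mass ≈ 327 t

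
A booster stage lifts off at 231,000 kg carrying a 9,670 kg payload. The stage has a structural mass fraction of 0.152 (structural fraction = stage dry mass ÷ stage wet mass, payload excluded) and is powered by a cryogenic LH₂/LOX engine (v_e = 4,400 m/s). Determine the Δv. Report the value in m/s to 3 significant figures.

Δv ≈ 7370 m/s

Stage wet mass = m₀ − payload = 231,000 − 9,670 = 221,330 kg.
Stage dry mass = ε × stage wet mass = 0.152 × 221,330 = 33,642.2 kg.
Burnout mass m_f = stage dry + payload = 33,642.2 + 9,670 = 43,312.2 kg.
Δv = v_e · ln(231,000/43,312.2) = 4400.0 × ln(5.333) = 4400.0 × 1.6740 ≈ 7366 m/s.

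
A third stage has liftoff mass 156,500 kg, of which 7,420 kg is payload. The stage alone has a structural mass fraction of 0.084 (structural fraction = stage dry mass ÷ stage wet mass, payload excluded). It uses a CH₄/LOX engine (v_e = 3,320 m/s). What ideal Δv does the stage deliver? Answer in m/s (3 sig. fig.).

Δv ≈ 6840 m/s

Stage wet mass = m₀ − payload = 156,500 − 7,420 = 149,080 kg.
Stage dry mass = ε × stage wet mass = 0.084 × 149,080 = 12,522.7 kg.
Burnout mass m_f = stage dry + payload = 12,522.7 + 7,420 = 19,942.7 kg.
From the ideal rocket equation, Δv = v_e · ln(156,500/19,942.7) = 3320.0 × ln(7.847) = 3320.0 × 2.0602 ≈ 6840 m/s.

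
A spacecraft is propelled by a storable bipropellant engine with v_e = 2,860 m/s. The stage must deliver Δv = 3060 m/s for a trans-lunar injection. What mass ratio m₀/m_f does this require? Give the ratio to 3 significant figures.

mass ratio ≈ 2.92

Rocket equation: m₀/m_f = exp(Δv / v_e) = exp(3060 / 2860.0) = exp(1.0699) = 2.9152.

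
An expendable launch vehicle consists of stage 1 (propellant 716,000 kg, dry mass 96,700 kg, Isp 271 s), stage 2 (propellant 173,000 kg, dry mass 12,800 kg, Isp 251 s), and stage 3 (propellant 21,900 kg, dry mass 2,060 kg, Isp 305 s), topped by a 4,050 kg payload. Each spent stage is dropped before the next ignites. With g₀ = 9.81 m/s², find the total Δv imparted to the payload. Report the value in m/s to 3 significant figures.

Ignition mass of stage 1 = 716,000+96,700 + 173,000+12,800 + 21,900+2,060 + 4,050 = 1,026,510 kg.
Stage 1: m₀ = 1,026,510 kg, m_f = 1,026,510 − 716,000 = 310,510 kg; Δv = 271×9.81×ln(3.306) = 2658.5×1.1957 ≈ 3179 m/s.
Stage 2: m₀ = 213,810 kg, m_f = 213,810 − 173,000 = 40,810 kg; Δv = 251×9.81×ln(5.239) = 2462.3×1.6562 ≈ 4078 m/s.
Stage 3: m₀ = 28,010 kg, m_f = 28,010 − 21,900 = 6,110 kg; Δv = 305×9.81×ln(4.584) = 2992.1×1.5226 ≈ 4556 m/s.
Total Δv = 3179 + 4078 + 4556 = 11813 m/s.

Δv ≈ 11800 m/s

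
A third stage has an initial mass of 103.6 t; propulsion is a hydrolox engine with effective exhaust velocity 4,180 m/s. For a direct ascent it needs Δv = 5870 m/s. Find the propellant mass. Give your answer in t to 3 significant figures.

By the Tsiolkovsky rocket equation, m₀/m_f = exp(Δv / v_e) = exp(5870 / 4180.0) = exp(1.4043) = 4.0727.
m_f = 103.6 / 4.0727 = 25.4377 t, so propellant = m₀ − m_f = 103.6 − 25.4377 = 78.1623 t.

propellant mass ≈ 78.2 t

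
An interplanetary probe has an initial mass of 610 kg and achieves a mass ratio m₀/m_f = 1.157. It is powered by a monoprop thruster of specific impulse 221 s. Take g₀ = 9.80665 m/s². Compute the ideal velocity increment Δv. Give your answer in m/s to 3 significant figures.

Δv ≈ 316 m/s

v_e = Isp · g₀ = 221 × 9.80665 = 2167.3 m/s.
From the ideal rocket equation, Δv = v_e · ln(1.157) = 2167.3 × 0.1458 ≈ 316.1 m/s.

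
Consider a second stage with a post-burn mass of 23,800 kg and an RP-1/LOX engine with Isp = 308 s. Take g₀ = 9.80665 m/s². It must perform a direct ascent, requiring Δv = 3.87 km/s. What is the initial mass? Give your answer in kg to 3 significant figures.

v_e = Isp · g₀ = 308 × 9.80665 = 3020.4 m/s.
From the ideal rocket equation, m₀/m_f = exp(Δv / v_e) = exp(3870 / 3020.4) = exp(1.2813) = 3.6012.
m₀ = m_f × 3.6012 = 23,800 × 3.6012 = 85,708.6 kg.

initial mass ≈ 85700 kg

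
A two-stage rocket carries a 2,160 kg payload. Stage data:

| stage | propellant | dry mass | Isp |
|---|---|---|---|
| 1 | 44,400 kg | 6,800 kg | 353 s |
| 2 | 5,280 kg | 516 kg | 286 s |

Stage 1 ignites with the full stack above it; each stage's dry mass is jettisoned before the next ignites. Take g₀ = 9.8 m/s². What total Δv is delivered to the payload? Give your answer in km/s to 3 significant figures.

Δv ≈ 7.86 km/s

Ignition mass of stage 1 = 44,400+6,800 + 5,280+516 + 2,160 = 59,156 kg.
Stage 1: m₀ = 59,156 kg, m_f = 59,156 − 44,400 = 14,756 kg; Δv = 353×9.8×ln(4.009) = 3459.4×1.3885 ≈ 4803 m/s.
Stage 2: m₀ = 7,956 kg, m_f = 7,956 − 5,280 = 2,676 kg; Δv = 286×9.8×ln(2.973) = 2802.8×1.0896 ≈ 3054 m/s.
Total Δv = 4803 + 3054 = 7857 m/s.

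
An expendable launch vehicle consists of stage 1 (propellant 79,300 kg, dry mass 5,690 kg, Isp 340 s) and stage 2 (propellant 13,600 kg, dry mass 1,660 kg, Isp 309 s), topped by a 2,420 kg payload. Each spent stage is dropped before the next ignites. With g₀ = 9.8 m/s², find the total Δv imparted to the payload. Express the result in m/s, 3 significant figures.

Δv ≈ 9370 m/s

Ignition mass of stage 1 = 79,300+5,690 + 13,600+1,660 + 2,420 = 102,670 kg.
Stage 1: m₀ = 102,670 kg, m_f = 102,670 − 79,300 = 23,370 kg; Δv = 340×9.8×ln(4.393) = 3332.0×1.4801 ≈ 4932 m/s.
Stage 2: m₀ = 17,680 kg, m_f = 17,680 − 13,600 = 4,080 kg; Δv = 309×9.8×ln(4.333) = 3028.2×1.4663 ≈ 4440 m/s.
Total Δv = 4932 + 4440 = 9372 m/s.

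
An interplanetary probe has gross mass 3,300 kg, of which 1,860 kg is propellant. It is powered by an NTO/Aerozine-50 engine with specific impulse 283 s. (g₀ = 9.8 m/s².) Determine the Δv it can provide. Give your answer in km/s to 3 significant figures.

v_e = Isp · g₀ = 283 × 9.8 = 2773.4 m/s.
m_f = m₀ − m_prop = 3,300 − 1,860 = 1,440 kg.
Using Δv = v_e ln(m₀/m_f): Δv = v_e · ln(m₀/m_f) = 2773.4 × ln(2.292) = 2773.4 × 0.8293 ≈ 2299.9 m/s.

Δv ≈ 2.30 km/s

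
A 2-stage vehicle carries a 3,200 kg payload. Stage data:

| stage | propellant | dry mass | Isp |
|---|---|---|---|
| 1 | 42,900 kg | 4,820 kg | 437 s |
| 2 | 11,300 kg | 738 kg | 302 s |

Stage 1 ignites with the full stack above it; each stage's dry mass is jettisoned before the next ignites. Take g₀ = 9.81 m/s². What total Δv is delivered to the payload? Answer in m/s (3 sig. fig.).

Ignition mass of stage 1 = 42,900+4,820 + 11,300+738 + 3,200 = 62,958 kg.
Stage 1: m₀ = 62,958 kg, m_f = 62,958 − 42,900 = 20,058 kg; Δv = 437×9.81×ln(3.139) = 4287.0×1.1438 ≈ 4904 m/s.
Stage 2: m₀ = 15,238 kg, m_f = 15,238 − 11,300 = 3,938 kg; Δv = 302×9.81×ln(3.869) = 2962.6×1.3531 ≈ 4009 m/s.
Total Δv = 4904 + 4009 = 8913 m/s.

Δv ≈ 8910 m/s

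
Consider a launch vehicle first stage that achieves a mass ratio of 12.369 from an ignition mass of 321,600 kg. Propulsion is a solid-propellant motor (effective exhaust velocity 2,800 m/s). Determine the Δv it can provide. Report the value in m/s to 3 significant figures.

Δv ≈ 7040 m/s

Using Δv = v_e ln(m₀/m_f): Δv = v_e · ln(12.369) = 2800.0 × 2.5152 ≈ 7042.5 m/s.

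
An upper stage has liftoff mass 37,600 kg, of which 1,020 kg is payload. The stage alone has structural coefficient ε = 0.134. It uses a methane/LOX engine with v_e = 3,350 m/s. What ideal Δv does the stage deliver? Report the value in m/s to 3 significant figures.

Stage wet mass = m₀ − payload = 37,600 − 1,020 = 36,580 kg.
Stage dry mass = ε × stage wet mass = 0.134 × 36,580 = 4,901.72 kg.
Burnout mass m_f = stage dry + payload = 4,901.72 + 1,020 = 5,921.72 kg.
Δv = v_e · ln(37,600/5,921.72) = 3350.0 × ln(6.35) = 3350.0 × 1.8484 ≈ 6192 m/s.

Δv ≈ 6190 m/s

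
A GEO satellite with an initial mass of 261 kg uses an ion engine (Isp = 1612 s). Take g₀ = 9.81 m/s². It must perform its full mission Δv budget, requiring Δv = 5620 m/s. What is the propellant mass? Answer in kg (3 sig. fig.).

v_e = Isp · g₀ = 1612 × 9.81 = 15813.7 m/s.
Rocket equation: m₀/m_f = exp(Δv / v_e) = exp(5620 / 15813.7) = exp(0.3554) = 1.4267.
m_f = 261 / 1.4267 = 182.94 kg, so propellant = m₀ − m_f = 261 − 182.94 = 78.06 kg.

propellant mass ≈ 78.1 kg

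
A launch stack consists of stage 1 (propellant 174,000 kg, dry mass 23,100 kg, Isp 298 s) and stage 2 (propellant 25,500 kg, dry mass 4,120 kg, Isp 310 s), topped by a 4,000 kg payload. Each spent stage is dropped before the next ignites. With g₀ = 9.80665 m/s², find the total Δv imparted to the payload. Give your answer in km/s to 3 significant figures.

Ignition mass of stage 1 = 174,000+23,100 + 25,500+4,120 + 4,000 = 230,720 kg.
Stage 1: m₀ = 230,720 kg, m_f = 230,720 − 174,000 = 56,720 kg; Δv = 298×9.80665×ln(4.068) = 2922.4×1.4031 ≈ 4100 m/s.
Stage 2: m₀ = 33,620 kg, m_f = 33,620 − 25,500 = 8,120 kg; Δv = 310×9.80665×ln(4.14) = 3040.1×1.4208 ≈ 4319 m/s.
Total Δv = 4100 + 4319 = 8419 m/s.

Δv ≈ 8.42 km/s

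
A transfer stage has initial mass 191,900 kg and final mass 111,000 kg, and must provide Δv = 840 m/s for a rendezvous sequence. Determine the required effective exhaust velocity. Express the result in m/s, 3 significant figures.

v_e ≈ 1530 m/s

ln(m₀/m_f) = ln(191900/111000) = ln(1.729) = 0.5474.
By the Tsiolkovsky rocket equation, v_e = Δv / ln(m₀/m_f) = 840 / 0.5474 = 1534.4 m/s.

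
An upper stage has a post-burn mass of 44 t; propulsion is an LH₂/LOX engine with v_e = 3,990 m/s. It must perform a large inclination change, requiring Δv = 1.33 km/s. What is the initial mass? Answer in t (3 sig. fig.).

initial mass ≈ 61.4 t

m₀/m_f = exp(Δv / v_e) = exp(1330 / 3990.0) = exp(0.3333) = 1.3956.
m₀ = m_f × 1.3956 = 44 × 1.3956 = 61.4064 t.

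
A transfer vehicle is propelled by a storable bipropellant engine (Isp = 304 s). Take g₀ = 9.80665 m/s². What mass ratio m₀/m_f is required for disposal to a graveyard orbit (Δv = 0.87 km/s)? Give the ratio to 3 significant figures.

v_e = Isp · g₀ = 304 × 9.80665 = 2981.2 m/s.
Rocket equation: m₀/m_f = exp(Δv / v_e) = exp(870 / 2981.2) = exp(0.2918) = 1.3389.

mass ratio ≈ 1.34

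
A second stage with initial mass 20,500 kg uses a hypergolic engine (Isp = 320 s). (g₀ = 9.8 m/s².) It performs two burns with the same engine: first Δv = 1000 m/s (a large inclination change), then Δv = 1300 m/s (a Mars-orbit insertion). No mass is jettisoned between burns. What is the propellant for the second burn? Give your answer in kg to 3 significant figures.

v_e = Isp · g₀ = 320 × 9.8 = 3136.0 m/s.
After the first burn: m = 20500 × exp(−1000/3136.0) = 20500 × 0.72696 = 14,902.7 kg.
After the second burn: m = 14,902.7 × exp(−1300/3136.0) = 14,902.7 × 0.66064 = 9,845.32 kg.
Second-burn propellant = 14,902.7 − 9,845.32 = 5,057.38 kg.

propellant for the second burn ≈ 5060 kg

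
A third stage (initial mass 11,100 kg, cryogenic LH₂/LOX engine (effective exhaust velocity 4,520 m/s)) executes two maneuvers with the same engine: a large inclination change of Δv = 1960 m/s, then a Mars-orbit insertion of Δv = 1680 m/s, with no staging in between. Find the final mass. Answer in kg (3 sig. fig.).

After the first burn: m = 11100 × exp(−1960/4520.0) = 11100 × 0.64815 = 7,194.47 kg.
After the second burn: m = 7,194.47 × exp(−1680/4520.0) = 7,194.47 × 0.68957 = 4,961.09 kg.

final mass ≈ 4960 kg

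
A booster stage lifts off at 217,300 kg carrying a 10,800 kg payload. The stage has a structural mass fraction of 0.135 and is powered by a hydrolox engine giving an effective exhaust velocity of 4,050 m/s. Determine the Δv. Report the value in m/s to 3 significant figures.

Δv ≈ 6990 m/s

Stage wet mass = m₀ − payload = 217,300 − 10,800 = 206,500 kg.
Stage dry mass = ε × stage wet mass = 0.135 × 206,500 = 27,877.5 kg.
Burnout mass m_f = stage dry + payload = 27,877.5 + 10,800 = 38,677.5 kg.
Rocket equation: Δv = v_e · ln(217,300/38,677.5) = 4050.0 × ln(5.618) = 4050.0 × 1.7260 ≈ 6990 m/s.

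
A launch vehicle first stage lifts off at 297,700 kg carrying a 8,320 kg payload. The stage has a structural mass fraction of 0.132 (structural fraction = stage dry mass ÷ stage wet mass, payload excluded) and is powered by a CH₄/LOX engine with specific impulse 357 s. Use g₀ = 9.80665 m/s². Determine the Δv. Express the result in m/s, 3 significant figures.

Δv ≈ 6500 m/s

Stage wet mass = m₀ − payload = 297,700 − 8,320 = 289,380 kg.
Stage dry mass = ε × stage wet mass = 0.132 × 289,380 = 38,198.2 kg.
Burnout mass m_f = stage dry + payload = 38,198.2 + 8,320 = 46,518.2 kg.
v_e = Isp · g₀ = 357 × 9.80665 = 3501.0 m/s.
By the Tsiolkovsky rocket equation, Δv = v_e · ln(297,700/46,518.2) = 3501.0 × ln(6.4) = 3501.0 × 1.8562 ≈ 6499 m/s.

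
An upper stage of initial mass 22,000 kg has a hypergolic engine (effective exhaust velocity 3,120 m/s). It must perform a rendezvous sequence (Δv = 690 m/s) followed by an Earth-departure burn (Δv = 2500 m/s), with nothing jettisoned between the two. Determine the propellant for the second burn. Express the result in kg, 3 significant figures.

After the first burn: m = 22000 × exp(−690/3120.0) = 22000 × 0.80159 = 17,635 kg.
After the second burn: m = 17,635 × exp(−2500/3120.0) = 17,635 × 0.44875 = 7,913.71 kg.
Second-burn propellant = 17,635 − 7,913.71 = 9,721.29 kg.

propellant for the second burn ≈ 9720 kg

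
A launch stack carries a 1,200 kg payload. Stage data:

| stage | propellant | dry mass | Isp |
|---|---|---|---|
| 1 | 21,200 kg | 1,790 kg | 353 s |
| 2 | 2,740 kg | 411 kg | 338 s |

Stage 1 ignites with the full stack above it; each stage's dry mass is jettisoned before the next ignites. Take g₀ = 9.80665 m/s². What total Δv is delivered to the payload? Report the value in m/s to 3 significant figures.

Δv ≈ 8460 m/s

Ignition mass of stage 1 = 21,200+1,790 + 2,740+411 + 1,200 = 27,341 kg.
Stage 1: m₀ = 27,341 kg, m_f = 27,341 − 21,200 = 6,141 kg; Δv = 353×9.80665×ln(4.452) = 3461.7×1.4934 ≈ 5170 m/s.
Stage 2: m₀ = 4,351 kg, m_f = 4,351 − 2,740 = 1,611 kg; Δv = 338×9.80665×ln(2.701) = 3314.6×0.9936 ≈ 3293 m/s.
Total Δv = 5170 + 3293 = 8463 m/s.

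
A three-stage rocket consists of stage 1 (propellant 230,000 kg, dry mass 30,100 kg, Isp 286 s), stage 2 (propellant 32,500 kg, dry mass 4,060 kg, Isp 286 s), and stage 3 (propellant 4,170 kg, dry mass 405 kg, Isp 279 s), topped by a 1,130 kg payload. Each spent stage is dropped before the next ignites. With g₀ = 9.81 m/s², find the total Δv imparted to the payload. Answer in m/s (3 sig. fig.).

Δv ≈ 11700 m/s

Ignition mass of stage 1 = 230,000+30,100 + 32,500+4,060 + 4,170+405 + 1,130 = 302,365 kg.
Stage 1: m₀ = 302,365 kg, m_f = 302,365 − 230,000 = 72,365 kg; Δv = 286×9.81×ln(4.178) = 2805.7×1.4299 ≈ 4012 m/s.
Stage 2: m₀ = 42,265 kg, m_f = 42,265 − 32,500 = 9,765 kg; Δv = 286×9.81×ln(4.328) = 2805.7×1.4652 ≈ 4111 m/s.
Stage 3: m₀ = 5,705 kg, m_f = 5,705 − 4,170 = 1,535 kg; Δv = 279×9.81×ln(3.717) = 2737.0×1.3128 ≈ 3593 m/s.
Total Δv = 4012 + 4111 + 3593 = 11716 m/s.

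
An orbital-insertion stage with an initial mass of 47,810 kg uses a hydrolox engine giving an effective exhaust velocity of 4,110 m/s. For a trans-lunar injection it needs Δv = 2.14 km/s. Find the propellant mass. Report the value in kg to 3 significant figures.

propellant mass ≈ 19400 kg

Using Δv = v_e ln(m₀/m_f): m₀/m_f = exp(Δv / v_e) = exp(2140 / 4110.0) = exp(0.5207) = 1.6832.
m_f = 47,810 / 1.6832 = 28,404.2 kg, so propellant = m₀ − m_f = 47,810 − 28,404.2 = 19,405.8 kg.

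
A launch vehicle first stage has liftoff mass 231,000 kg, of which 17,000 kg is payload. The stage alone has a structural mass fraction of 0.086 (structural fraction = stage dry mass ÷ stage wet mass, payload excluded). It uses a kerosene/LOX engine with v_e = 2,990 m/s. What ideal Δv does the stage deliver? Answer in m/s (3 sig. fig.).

Δv ≈ 5610 m/s

Stage wet mass = m₀ − payload = 231,000 − 17,000 = 214,000 kg.
Stage dry mass = ε × stage wet mass = 0.086 × 214,000 = 18,404 kg.
Burnout mass m_f = stage dry + payload = 18,404 + 17,000 = 35,404 kg.
Using Δv = v_e ln(m₀/m_f): Δv = v_e · ln(231,000/35,404) = 2990.0 × ln(6.525) = 2990.0 × 1.8756 ≈ 5608 m/s.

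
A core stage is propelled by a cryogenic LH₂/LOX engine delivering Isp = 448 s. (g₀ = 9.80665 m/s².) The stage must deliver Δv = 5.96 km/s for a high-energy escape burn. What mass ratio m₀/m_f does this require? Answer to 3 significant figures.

v_e = Isp · g₀ = 448 × 9.80665 = 4393.4 m/s.
Rocket equation: m₀/m_f = exp(Δv / v_e) = exp(5960 / 4393.4) = exp(1.3566) = 3.8829.

mass ratio ≈ 3.88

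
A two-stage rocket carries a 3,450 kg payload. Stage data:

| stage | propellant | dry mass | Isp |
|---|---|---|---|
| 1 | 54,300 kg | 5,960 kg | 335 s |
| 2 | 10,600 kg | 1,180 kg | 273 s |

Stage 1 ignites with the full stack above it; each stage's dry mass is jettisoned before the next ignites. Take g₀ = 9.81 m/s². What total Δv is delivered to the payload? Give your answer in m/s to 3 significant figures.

Ignition mass of stage 1 = 54,300+5,960 + 10,600+1,180 + 3,450 = 75,490 kg.
Stage 1: m₀ = 75,490 kg, m_f = 75,490 − 54,300 = 21,190 kg; Δv = 335×9.81×ln(3.563) = 3286.4×1.2705 ≈ 4175 m/s.
Stage 2: m₀ = 15,230 kg, m_f = 15,230 − 10,600 = 4,630 kg; Δv = 273×9.81×ln(3.289) = 2678.1×1.1907 ≈ 3189 m/s.
Total Δv = 4175 + 3189 = 7364 m/s.

Δv ≈ 7360 m/s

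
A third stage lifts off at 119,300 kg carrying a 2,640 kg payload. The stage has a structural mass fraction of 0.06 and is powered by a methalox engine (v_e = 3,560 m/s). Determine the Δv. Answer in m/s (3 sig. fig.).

Δv ≈ 8960 m/s

Stage wet mass = m₀ − payload = 119,300 − 2,640 = 116,660 kg.
Stage dry mass = ε × stage wet mass = 0.06 × 116,660 = 6,999.6 kg.
Burnout mass m_f = stage dry + payload = 6,999.6 + 2,640 = 9,639.6 kg.
From the ideal rocket equation, Δv = v_e · ln(119,300/9,639.6) = 3560.0 × ln(12.38) = 3560.0 × 2.5158 ≈ 8956 m/s.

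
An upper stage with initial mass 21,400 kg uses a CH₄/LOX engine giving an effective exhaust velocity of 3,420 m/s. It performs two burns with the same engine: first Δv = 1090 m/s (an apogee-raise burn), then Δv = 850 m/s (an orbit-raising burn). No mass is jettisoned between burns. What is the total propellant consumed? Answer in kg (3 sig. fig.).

total propellant consumed ≈ 9260 kg

After the first burn: m = 21400 × exp(−1090/3420.0) = 21400 × 0.72708 = 15,559.5 kg.
After the second burn: m = 15,559.5 × exp(−850/3420.0) = 15,559.5 × 0.77994 = 12,135.5 kg.
Total propellant = m₀ − m_final = 21400 − 12,135.5 = 9,264.5 kg.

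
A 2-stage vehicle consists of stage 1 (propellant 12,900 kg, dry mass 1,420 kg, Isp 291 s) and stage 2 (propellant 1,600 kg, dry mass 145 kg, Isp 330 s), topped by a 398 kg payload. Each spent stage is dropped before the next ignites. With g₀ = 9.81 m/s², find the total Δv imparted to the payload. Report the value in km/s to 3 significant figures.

Δv ≈ 8.81 km/s

Ignition mass of stage 1 = 12,900+1,420 + 1,600+145 + 398 = 16,463 kg.
Stage 1: m₀ = 16,463 kg, m_f = 16,463 − 12,900 = 3,563 kg; Δv = 291×9.81×ln(4.621) = 2854.7×1.5305 ≈ 4369 m/s.
Stage 2: m₀ = 2,143 kg, m_f = 2,143 − 1,600 = 543 kg; Δv = 330×9.81×ln(3.947) = 3237.3×1.3729 ≈ 4444 m/s.
Total Δv = 4369 + 4444 = 8813 m/s.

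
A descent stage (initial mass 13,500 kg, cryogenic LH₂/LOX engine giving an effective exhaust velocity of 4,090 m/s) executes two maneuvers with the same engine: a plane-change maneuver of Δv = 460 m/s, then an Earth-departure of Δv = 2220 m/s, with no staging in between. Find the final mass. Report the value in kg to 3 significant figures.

After the first burn: m = 13500 × exp(−460/4090.0) = 13500 × 0.89362 = 12,063.9 kg.
After the second burn: m = 12,063.9 × exp(−2220/4090.0) = 12,063.9 × 0.58113 = 7,010.69 kg.

final mass ≈ 7010 kg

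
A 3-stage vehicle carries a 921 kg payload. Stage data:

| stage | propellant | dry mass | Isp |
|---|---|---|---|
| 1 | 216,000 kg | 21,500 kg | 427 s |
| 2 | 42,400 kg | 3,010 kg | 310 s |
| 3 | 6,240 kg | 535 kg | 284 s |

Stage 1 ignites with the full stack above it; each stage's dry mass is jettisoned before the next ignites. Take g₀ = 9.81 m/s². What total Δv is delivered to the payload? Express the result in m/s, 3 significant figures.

Ignition mass of stage 1 = 216,000+21,500 + 42,400+3,010 + 6,240+535 + 921 = 290,606 kg.
Stage 1: m₀ = 290,606 kg, m_f = 290,606 − 216,000 = 74,606 kg; Δv = 427×9.81×ln(3.895) = 4188.9×1.3597 ≈ 5696 m/s.
Stage 2: m₀ = 53,106 kg, m_f = 53,106 − 42,400 = 10,706 kg; Δv = 310×9.81×ln(4.96) = 3041.1×1.6015 ≈ 4870 m/s.
Stage 3: m₀ = 7,696 kg, m_f = 7,696 − 6,240 = 1,456 kg; Δv = 284×9.81×ln(5.286) = 2786.0×1.6650 ≈ 4639 m/s.
Total Δv = 5696 + 4870 + 4639 = 15205 m/s.

Δv ≈ 15200 m/s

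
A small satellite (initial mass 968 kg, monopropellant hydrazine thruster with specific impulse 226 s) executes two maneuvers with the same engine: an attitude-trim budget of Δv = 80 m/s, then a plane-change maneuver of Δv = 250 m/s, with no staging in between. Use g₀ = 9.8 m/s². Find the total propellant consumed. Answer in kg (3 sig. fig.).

v_e = Isp · g₀ = 226 × 9.8 = 2214.8 m/s.
After the first burn: m = 968 × exp(−80/2214.8) = 968 × 0.96452 = 933.655 kg.
After the second burn: m = 933.655 × exp(−250/2214.8) = 933.655 × 0.89326 = 833.997 kg.
Total propellant = m₀ − m_final = 968 − 833.997 = 134.003 kg.

total propellant consumed ≈ 134 kg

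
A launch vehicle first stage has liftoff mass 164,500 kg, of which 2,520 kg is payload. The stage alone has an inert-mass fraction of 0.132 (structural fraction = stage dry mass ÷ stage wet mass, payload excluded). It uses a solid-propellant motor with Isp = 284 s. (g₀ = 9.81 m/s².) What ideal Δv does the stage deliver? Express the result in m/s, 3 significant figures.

Stage wet mass = m₀ − payload = 164,500 − 2,520 = 161,980 kg.
Stage dry mass = ε × stage wet mass = 0.132 × 161,980 = 21,381.4 kg.
Burnout mass m_f = stage dry + payload = 21,381.4 + 2,520 = 23,901.4 kg.
v_e = Isp · g₀ = 284 × 9.81 = 2786.0 m/s.
From the ideal rocket equation, Δv = v_e · ln(164,500/23,901.4) = 2786.0 × ln(6.882) = 2786.0 × 1.9290 ≈ 5374 m/s.

Δv ≈ 5370 m/s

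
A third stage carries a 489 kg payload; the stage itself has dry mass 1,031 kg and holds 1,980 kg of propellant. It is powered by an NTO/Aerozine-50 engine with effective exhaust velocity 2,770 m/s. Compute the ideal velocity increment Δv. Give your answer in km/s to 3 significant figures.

Δv ≈ 2.31 km/s

m₀ = payload + dry + propellant = 489 + 1,031 + 1,980 = 3,500 kg.
m_f = payload + dry = 489 + 1,031 = 1,520 kg.
Δv = v_e · ln(m₀/m_f) = 2770.0 × ln(2.303) = 2770.0 × 0.8341 ≈ 2310.3 m/s.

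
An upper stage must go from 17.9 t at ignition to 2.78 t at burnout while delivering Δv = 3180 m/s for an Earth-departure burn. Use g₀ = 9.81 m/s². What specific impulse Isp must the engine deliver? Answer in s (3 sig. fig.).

Isp ≈ 174 s

ln(m₀/m_f) = ln(17900/2780) = ln(6.439) = 1.8623.
v_e = Δv / ln(m₀/m_f) = 3180 / 1.8623 = 1707.5 m/s.
Isp = v_e / g₀ = 1707.5 / 9.81 = 174.1 s.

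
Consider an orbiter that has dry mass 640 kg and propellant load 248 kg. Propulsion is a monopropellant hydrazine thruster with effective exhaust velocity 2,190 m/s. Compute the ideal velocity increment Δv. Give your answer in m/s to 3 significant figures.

Δv ≈ 717 m/s

m₀ = m_dry + m_prop = 640 + 248 = 888 kg.
By the Tsiolkovsky rocket equation, Δv = v_e · ln(m₀/m_f) = 2190.0 × ln(1.387) = 2190.0 × 0.3275 ≈ 717.2 m/s.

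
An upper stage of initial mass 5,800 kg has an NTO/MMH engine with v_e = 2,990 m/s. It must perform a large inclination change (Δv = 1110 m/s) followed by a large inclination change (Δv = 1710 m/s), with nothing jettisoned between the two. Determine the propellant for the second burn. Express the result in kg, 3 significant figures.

propellant for the second burn ≈ 1740 kg

After the first burn: m = 5800 × exp(−1110/2990.0) = 5800 × 0.68988 = 4,001.3 kg.
After the second burn: m = 4,001.3 × exp(−1710/2990.0) = 4,001.3 × 0.56445 = 2,258.53 kg.
Second-burn propellant = 4,001.3 − 2,258.53 = 1,742.77 kg.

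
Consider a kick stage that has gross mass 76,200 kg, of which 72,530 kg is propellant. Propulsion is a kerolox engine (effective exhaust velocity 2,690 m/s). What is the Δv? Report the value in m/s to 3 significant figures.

Δv ≈ 8160 m/s

m_f = m₀ − m_prop = 76,200 − 72,530 = 3,670 kg.
Δv = v_e · ln(m₀/m_f) = 2690.0 × ln(20.76) = 2690.0 × 3.0332 ≈ 8159.2 m/s.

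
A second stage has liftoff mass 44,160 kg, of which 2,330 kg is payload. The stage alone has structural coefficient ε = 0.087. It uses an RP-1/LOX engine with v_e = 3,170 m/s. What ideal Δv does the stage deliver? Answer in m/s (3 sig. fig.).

Stage wet mass = m₀ − payload = 44,160 − 2,330 = 41,830 kg.
Stage dry mass = ε × stage wet mass = 0.087 × 41,830 = 3,639.21 kg.
Burnout mass m_f = stage dry + payload = 3,639.21 + 2,330 = 5,969.21 kg.
Δv = v_e · ln(44,160/5,969.21) = 3170.0 × ln(7.398) = 3170.0 × 2.0012 ≈ 6344 m/s.

Δv ≈ 6340 m/s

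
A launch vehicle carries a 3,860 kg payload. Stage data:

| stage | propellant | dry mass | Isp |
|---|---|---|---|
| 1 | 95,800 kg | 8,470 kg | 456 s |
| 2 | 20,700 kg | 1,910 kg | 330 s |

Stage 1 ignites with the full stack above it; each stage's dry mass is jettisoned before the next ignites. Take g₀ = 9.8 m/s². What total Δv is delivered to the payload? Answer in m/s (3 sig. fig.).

Δv ≈ 10800 m/s

Ignition mass of stage 1 = 95,800+8,470 + 20,700+1,910 + 3,860 = 130,740 kg.
Stage 1: m₀ = 130,740 kg, m_f = 130,740 − 95,800 = 34,940 kg; Δv = 456×9.8×ln(3.742) = 4468.8×1.3196 ≈ 5897 m/s.
Stage 2: m₀ = 26,470 kg, m_f = 26,470 − 20,700 = 5,770 kg; Δv = 330×9.8×ln(4.588) = 3234.0×1.5233 ≈ 4926 m/s.
Total Δv = 5897 + 4926 = 10823 m/s.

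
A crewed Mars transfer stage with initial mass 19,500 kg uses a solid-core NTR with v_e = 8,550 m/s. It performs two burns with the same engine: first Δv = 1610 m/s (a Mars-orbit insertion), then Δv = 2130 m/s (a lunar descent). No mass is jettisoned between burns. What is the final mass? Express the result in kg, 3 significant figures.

final mass ≈ 12600 kg

After the first burn: m = 19500 × exp(−1610/8550.0) = 19500 × 0.82836 = 16,153 kg.
After the second burn: m = 16,153 × exp(−2130/8550.0) = 16,153 × 0.77948 = 12,590.9 kg.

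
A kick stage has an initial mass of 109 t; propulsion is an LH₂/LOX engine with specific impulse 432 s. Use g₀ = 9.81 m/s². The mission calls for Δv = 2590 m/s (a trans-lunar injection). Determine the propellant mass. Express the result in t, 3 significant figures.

v_e = Isp · g₀ = 432 × 9.81 = 4237.9 m/s.
m₀/m_f = exp(Δv / v_e) = exp(2590 / 4237.9) = exp(0.6111) = 1.8425.
m_f = 109 / 1.8425 = 59.1588 t, so propellant = m₀ − m_f = 109 − 59.1588 = 49.8412 t.

propellant mass ≈ 49.8 t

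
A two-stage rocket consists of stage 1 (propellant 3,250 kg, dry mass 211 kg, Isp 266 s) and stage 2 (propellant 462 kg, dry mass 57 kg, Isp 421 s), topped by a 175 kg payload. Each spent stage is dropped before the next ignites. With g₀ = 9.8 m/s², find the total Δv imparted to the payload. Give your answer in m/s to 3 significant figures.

Ignition mass of stage 1 = 3,250+211 + 462+57 + 175 = 4,155 kg.
Stage 1: m₀ = 4,155 kg, m_f = 4,155 − 3,250 = 905 kg; Δv = 266×9.8×ln(4.591) = 2606.8×1.5241 ≈ 3973 m/s.
Stage 2: m₀ = 694 kg, m_f = 694 − 462 = 232 kg; Δv = 421×9.8×ln(2.991) = 4125.8×1.0957 ≈ 4521 m/s.
Total Δv = 3973 + 4521 = 8494 m/s.

Δv ≈ 8490 m/s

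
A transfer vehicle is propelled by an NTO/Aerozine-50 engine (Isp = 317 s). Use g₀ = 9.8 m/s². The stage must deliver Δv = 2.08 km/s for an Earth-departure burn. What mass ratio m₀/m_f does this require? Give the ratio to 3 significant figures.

mass ratio ≈ 1.95

v_e = Isp · g₀ = 317 × 9.8 = 3106.6 m/s.
By the Tsiolkovsky rocket equation, m₀/m_f = exp(Δv / v_e) = exp(2080 / 3106.6) = exp(0.6695) = 1.9533.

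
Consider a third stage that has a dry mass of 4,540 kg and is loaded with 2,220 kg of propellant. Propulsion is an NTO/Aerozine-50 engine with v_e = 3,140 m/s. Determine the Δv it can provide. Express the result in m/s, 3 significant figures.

Δv ≈ 1250 m/s

m₀ = m_dry + m_prop = 4,540 + 2,220 = 6,760 kg.
From the ideal rocket equation, Δv = v_e · ln(m₀/m_f) = 3140.0 × ln(1.489) = 3140.0 × 0.3981 ≈ 1250.0 m/s.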